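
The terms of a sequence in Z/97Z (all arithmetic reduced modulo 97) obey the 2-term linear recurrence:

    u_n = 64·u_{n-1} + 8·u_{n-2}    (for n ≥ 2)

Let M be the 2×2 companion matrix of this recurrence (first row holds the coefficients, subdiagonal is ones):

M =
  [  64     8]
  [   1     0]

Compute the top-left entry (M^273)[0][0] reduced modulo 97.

38

(M^273)[0][0] is the top entry after applying M 273 times to the unit state (1, 0). Equivalently it is h_{274} for the auxiliary sequence (h_n) obeying the same recurrence with h_1 = 1 and h_i = 0 for 0 ≤ i < 1:
h_2 = 64·1 + 8·0 = 64
h_3 = 64·64 + 8·1 = 30
h_4 = 64·30 + 8·64 = 7
h_5 = 64·7 + 8·30 = 9
h_6 = 64·9 + 8·7 = 50
h_7 = 64·50 + 8·9 = 71
h_8 = 64·71 + 8·50 = 94
h_9 = 64·94 + 8·71 = 85
h_10 = 64·85 + 8·94 = 81
h_11 = 64·81 + 8·85 = 44
h_12 = 64·44 + 8·81 = 69
h_13 = 64·69 + 8·44 = 15
h_14 = 64·15 + 8·69 = 57
h_15 = 64·57 + 8·15 = 82
h_16 = 64·82 + 8·57 = 78
h_17 = 64·78 + 8·82 = 22
h_18 = 64·22 + 8·78 = 92
h_19 = 64·92 + 8·22 = 50
h_20 = 64·50 + 8·92 = 56
h_21 = 64·56 + 8·50 = 7
h_22 = 64·7 + 8·56 = 23
h_23 = 64·23 + 8·7 = 73
h_24 = 64·73 + 8·23 = 6
h_25 = 64·6 + 8·73 = 95
h_26 = 64·95 + 8·6 = 17
h_27 = 64·17 + 8·95 = 5
h_28 = 64·5 + 8·17 = 68
h_29 = 64·68 + 8·5 = 27
h_30 = 64·27 + 8·68 = 41
h_31 = 64·41 + 8·27 = 27
h_32 = 64·27 + 8·41 = 19
h_33 = 64·19 + 8·27 = 74
h_34 = 64·74 + 8·19 = 38
h_35 = 64·38 + 8·74 = 17
h_36 = 64·17 + 8·38 = 34
h_37 = 64·34 + 8·17 = 81
h_38 = 64·81 + 8·34 = 24
h_39 = 64·24 + 8·81 = 50
h_40 = 64·50 + 8·24 = 94
h_41 = 64·94 + 8·50 = 14
h_42 = 64·14 + 8·94 = 96
h_43 = 64·96 + 8·14 = 48
h_44 = 64·48 + 8·96 = 57
h_45 = 64·57 + 8·48 = 55
h_46 = 64·55 + 8·57 = 96
h_47 = 64·96 + 8·55 = 85
h_48 = 64·85 + 8·96 = 0
h_49 = 64·0 + 8·85 = 1
(h_48, h_49) = (0, 1) = (h_0, h_1), so the sequence has period 48.
274 ≡ 34 (mod 48), hence h_274 = h_34 = 38.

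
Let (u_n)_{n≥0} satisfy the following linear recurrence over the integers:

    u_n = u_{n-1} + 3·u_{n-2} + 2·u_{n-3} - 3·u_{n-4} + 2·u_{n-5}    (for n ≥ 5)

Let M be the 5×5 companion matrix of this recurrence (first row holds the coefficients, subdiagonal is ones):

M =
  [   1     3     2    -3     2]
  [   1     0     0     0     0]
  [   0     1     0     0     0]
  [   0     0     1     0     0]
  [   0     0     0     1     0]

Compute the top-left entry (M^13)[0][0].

(M^13)[0][0] is the top entry after applying M 13 times to the unit state (1, 0, 0, 0, 0). Equivalently it is h_{17} for the auxiliary sequence (h_n) obeying the same recurrence with h_4 = 1 and h_i = 0 for 0 ≤ i < 4:
h_5 = 1·1 + 3·0 + 2·0 + -3·0 + 2·0 = 1
h_6 = 1·1 + 3·1 + 2·0 + -3·0 + 2·0 = 4
h_7 = 1·4 + 3·1 + 2·1 + -3·0 + 2·0 = 9
h_8 = 1·9 + 3·4 + 2·1 + -3·1 + 2·0 = 20
h_9 = 1·20 + 3·9 + 2·4 + -3·1 + 2·1 = 54
h_10 = 1·54 + 3·20 + 2·9 + -3·4 + 2·1 = 122
h_11 = 1·122 + 3·54 + 2·20 + -3·9 + 2·4 = 305
h_12 = 1·305 + 3·122 + 2·54 + -3·20 + 2·9 = 737
h_13 = 1·737 + 3·305 + 2·122 + -3·54 + 2·20 = 1774
h_14 = 1·1774 + 3·737 + 2·305 + -3·122 + 2·54 = 4337
h_15 = 1·4337 + 3·1774 + 2·737 + -3·305 + 2·122 = 10462
h_16 = 1·10462 + 3·4337 + 2·1774 + -3·737 + 2·305 = 25420
h_17 = 1·25420 + 3·10462 + 2·4337 + -3·1774 + 2·737 = 61632

61632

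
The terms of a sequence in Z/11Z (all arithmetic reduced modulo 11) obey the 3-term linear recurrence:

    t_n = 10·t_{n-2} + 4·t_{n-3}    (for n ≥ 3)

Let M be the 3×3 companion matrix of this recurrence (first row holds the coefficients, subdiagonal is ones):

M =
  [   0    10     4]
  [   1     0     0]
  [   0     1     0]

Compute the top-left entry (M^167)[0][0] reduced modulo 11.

8

(M^167)[0][0] is the top entry after applying M 167 times to the unit state (1, 0, 0). Equivalently it is h_{169} for the auxiliary sequence (h_n) obeying the same recurrence with h_2 = 1 and h_i = 0 for 0 ≤ i < 2:
h_3 = 0·1 + 10·0 + 4·0 = 0
h_4 = 0·0 + 10·1 + 4·0 = 10
h_5 = 0·10 + 10·0 + 4·1 = 4
h_6 = 0·4 + 10·10 + 4·0 = 1
h_7 = 0·1 + 10·4 + 4·10 = 3
h_8 = 0·3 + 10·1 + 4·4 = 4
Continuing the recurrence:
  h_9 = 1;  h_10 = 8;  h_11 = 4;  h_12 = 7;  h_13 = 6;  h_14 = 9
  h_15 = 0;  h_16 = 4;  h_17 = 3;  h_18 = 7;  h_19 = 2;  h_20 = 5
  h_21 = 4;  h_22 = 3;  h_23 = 5;  h_24 = 2;  h_25 = 7;  h_26 = 7
  h_27 = 1;  h_28 = 10;  h_29 = 5;  h_30 = 5;  h_31 = 2;  h_32 = 4
  h_33 = 7;  h_34 = 4;  h_35 = 9;  h_36 = 2;  h_37 = 7;  h_38 = 1
  h_39 = 1;  h_40 = 5;  h_41 = 3;  h_42 = 10;  h_43 = 6;  h_44 = 2
  h_45 = 1;  h_46 = 0;  h_47 = 7;  h_48 = 4;  h_49 = 4;  h_50 = 2
  h_51 = 1;  h_52 = 3;  h_53 = 7;  h_54 = 1;  h_55 = 5;  h_56 = 5
  h_57 = 10;  h_58 = 4;  h_59 = 10;  h_60 = 3;  h_61 = 6;  h_62 = 4
  h_63 = 6;  h_64 = 9;  h_65 = 10;  h_66 = 4;  h_67 = 4;  h_68 = 3
  h_69 = 1;  h_70 = 2;  h_71 = 0;  h_72 = 2;  h_73 = 8;  h_74 = 9
  h_75 = 0;  h_76 = 1;  h_77 = 3;  h_78 = 10;  h_79 = 1;  h_80 = 2
  h_81 = 6;  h_82 = 2;  h_83 = 2;  h_84 = 0;  h_85 = 6;  h_86 = 8
  h_87 = 5;  h_88 = 5;  h_89 = 5;  h_90 = 4;  h_91 = 4;  h_92 = 5
  h_93 = 1;  h_94 = 0;  h_95 = 8;  h_96 = 4;  h_97 = 3;  h_98 = 6
  h_99 = 2;  h_100 = 6;  h_101 = 0;  h_102 = 2;  h_103 = 2;  h_104 = 9
  h_105 = 6;  h_106 = 10;  h_107 = 8;  h_108 = 3;  h_109 = 10;  h_110 = 7
  h_111 = 2;  h_112 = 0;  h_113 = 4;  h_114 = 8;  h_115 = 7;  h_116 = 8
  h_117 = 3;  h_118 = 9;  h_119 = 7;  h_120 = 3;  h_121 = 7;  h_122 = 3
  h_123 = 5;  h_124 = 3;  h_125 = 7;  h_126 = 6;  h_127 = 5;  h_128 = 0
  h_129 = 8;  h_130 = 9;  h_131 = 3;  h_132 = 1;  h_133 = 0;  h_134 = 0
  h_135 = 4;  h_136 = 0;  h_137 = 7;  h_138 = 5;  h_139 = 4;  h_140 = 1
  h_141 = 5;  h_142 = 4;  h_143 = 10;  h_144 = 5;  h_145 = 6;  h_146 = 2
  h_147 = 3;  h_148 = 0;  h_149 = 5;  h_150 = 1;  h_151 = 6;  h_152 = 8
  h_153 = 9;  h_154 = 5;  h_155 = 1;  h_156 = 9;  h_157 = 8;  h_158 = 6
  h_159 = 6;  h_160 = 4;  h_161 = 7;  h_162 = 9;  h_163 = 9;  h_164 = 8
  h_165 = 5;  h_166 = 6;  h_167 = 5
h_168 = 0·5 + 10·6 + 4·5 = 3
h_169 = 0·3 + 10·5 + 4·6 = 8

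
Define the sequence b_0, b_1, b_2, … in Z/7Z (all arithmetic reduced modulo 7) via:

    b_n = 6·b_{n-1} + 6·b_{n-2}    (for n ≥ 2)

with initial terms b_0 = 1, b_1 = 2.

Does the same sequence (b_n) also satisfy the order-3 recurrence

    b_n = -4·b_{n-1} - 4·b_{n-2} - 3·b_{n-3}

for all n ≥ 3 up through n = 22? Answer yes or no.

Terms b_0..b_22: 1, 2, 4, 1, 2, 4, 1, 2, 4, 1, 2, 4, 1, 2, 4, 1, 2, 4, 1, 2, 4, 1, 2
n=3: candidate gives 1, actual b_3 = 1 ✓
n=4: candidate gives 2, actual b_4 = 2 ✓
n=5: candidate gives 4, actual b_5 = 4 ✓
n=6: candidate gives 1, actual b_6 = 1 ✓
n=7: candidate gives 2, actual b_7 = 2 ✓
n=8: candidate gives 4, actual b_8 = 4 ✓
n=9: candidate gives 1, actual b_9 = 1 ✓
n=10: candidate gives 2, actual b_10 = 2 ✓
n=11: candidate gives 4, actual b_11 = 4 ✓
n=12: candidate gives 1, actual b_12 = 1 ✓
n=13: candidate gives 2, actual b_13 = 2 ✓
n=14: candidate gives 4, actual b_14 = 4 ✓
n=15: candidate gives 1, actual b_15 = 1 ✓
n=16: candidate gives 2, actual b_16 = 2 ✓
n=17: candidate gives 4, actual b_17 = 4 ✓
n=18: candidate gives 1, actual b_18 = 1 ✓
n=19: candidate gives 2, actual b_19 = 2 ✓
n=20: candidate gives 4, actual b_20 = 4 ✓
n=21: candidate gives 1, actual b_21 = 1 ✓
n=22: candidate gives 2, actual b_22 = 2 ✓

yes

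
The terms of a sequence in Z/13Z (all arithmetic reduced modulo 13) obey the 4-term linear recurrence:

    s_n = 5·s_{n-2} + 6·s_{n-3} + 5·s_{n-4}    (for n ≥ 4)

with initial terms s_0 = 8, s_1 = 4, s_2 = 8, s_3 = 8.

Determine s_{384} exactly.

11

s_4 = 0·8 + 5·8 + 6·4 + 5·8 = 0
s_5 = 0·0 + 5·8 + 6·8 + 5·4 = 4
s_6 = 0·4 + 5·0 + 6·8 + 5·8 = 10
s_7 = 0·10 + 5·4 + 6·0 + 5·8 = 8
s_8 = 0·8 + 5·10 + 6·4 + 5·0 = 9
s_9 = 0·9 + 5·8 + 6·10 + 5·4 = 3
Continuing the recurrence:
  s_10 = 0;  s_11 = 5;  s_12 = 11;  s_13 = 1;  s_14 = 7;  s_15 = 5
  s_16 = 5;  s_17 = 7;  s_18 = 12;  s_19 = 12;  s_20 = 10;  s_21 = 11
  s_22 = 0;  s_23 = 6;  s_24 = 12;  s_25 = 7;  s_26 = 5;  s_27 = 7
  s_28 = 10;  s_29 = 9;  s_30 = 0;  s_31 = 10;  s_32 = 0;  s_33 = 4
  s_34 = 8;  s_35 = 5;  s_36 = 12;  s_37 = 2;  s_38 = 0;  s_39 = 3
  s_40 = 7;  s_41 = 12;  s_42 = 1;  s_43 = 0;  s_44 = 8;  s_45 = 1
  s_46 = 6;  s_47 = 1;  s_48 = 11;  s_49 = 7;  s_50 = 0;  s_51 = 2
  s_52 = 6;  s_53 = 6;  s_54 = 3;  s_55 = 11;  s_56 = 3;  s_57 = 12
  s_58 = 5;  s_59 = 3;  s_60 = 8;  s_61 = 1;  s_62 = 5;  s_63 = 3
  s_64 = 6;  s_65 = 11;  s_66 = 8;  s_67 = 2;  s_68 = 6;  s_69 = 9
  s_70 = 4;  s_71 = 0;  s_72 = 0;  s_73 = 4;  s_74 = 7;  s_75 = 7
  s_76 = 7;  s_77 = 6;  s_78 = 8;  s_79 = 3;  s_80 = 7;  s_81 = 2
  s_82 = 2;  s_83 = 2;  s_84 = 5;  s_85 = 6;  s_86 = 8;  s_87 = 5
  s_88 = 10;  s_89 = 12;  s_90 = 3;  s_91 = 2;  s_92 = 7;  s_93 = 10
  s_94 = 10;  s_95 = 11;  s_96 = 2;  s_97 = 9;  s_98 = 9;  s_99 = 8
  s_100 = 5;  s_101 = 9;  s_102 = 1;  s_103 = 11;  s_104 = 6;  s_105 = 2
  s_106 = 10;  s_107 = 10;  s_108 = 1;  s_109 = 3;  s_110 = 11;  s_111 = 6
  s_112 = 0;  s_113 = 7;  s_114 = 0;  s_115 = 0;  s_116 = 3;  s_117 = 9
  s_118 = 2;  s_119 = 11;  s_120 = 1;  s_121 = 8;  s_122 = 3;  s_123 = 10
  s_124 = 3;  s_125 = 4;  s_126 = 12;  s_127 = 10;  s_128 = 8;  s_129 = 12
  s_130 = 4;  s_131 = 2;  s_132 = 2;  s_133 = 3;  s_134 = 3;  s_135 = 11
  s_136 = 4;  s_137 = 10;  s_138 = 10;  s_139 = 12;  s_140 = 0;  s_141 = 1
  s_142 = 5;  s_143 = 0;  s_144 = 5;  s_145 = 9;  s_146 = 11;  s_147 = 10
  s_148 = 4;  s_149 = 5;  s_150 = 5;  s_151 = 8;  s_152 = 10;  s_153 = 4
  s_154 = 6;  s_155 = 3;  s_156 = 0;  s_157 = 6;  s_158 = 9;  s_159 = 6
  s_160 = 3;  s_161 = 10;  s_162 = 5;  s_163 = 7;  s_164 = 9;  s_165 = 11
  s_166 = 8;  s_167 = 1;  s_168 = 8;  s_169 = 4;  s_170 = 8;  s_171 = 8
  s_172 = 0;  s_173 = 4;  s_174 = 10;  s_175 = 8;  s_176 = 9;  s_177 = 3
  s_178 = 0;  s_179 = 5;  s_180 = 11;  s_181 = 1;  s_182 = 7;  s_183 = 5
  s_184 = 5;  s_185 = 7;  s_186 = 12;  s_187 = 12;  s_188 = 10;  s_189 = 11
  s_190 = 0;  s_191 = 6;  s_192 = 12;  s_193 = 7;  s_194 = 5;  s_195 = 7
  s_196 = 10;  s_197 = 9;  s_198 = 0;  s_199 = 10;  s_200 = 0;  s_201 = 4
  s_202 = 8;  s_203 = 5;  s_204 = 12;  s_205 = 2;  s_206 = 0;  s_207 = 3
  s_208 = 7;  s_209 = 12;  s_210 = 1;  s_211 = 0;  s_212 = 8;  s_213 = 1
  s_214 = 6;  s_215 = 1;  s_216 = 11;  s_217 = 7;  s_218 = 0;  s_219 = 2
  s_220 = 6;  s_221 = 6;  s_222 = 3;  s_223 = 11;  s_224 = 3;  s_225 = 12
  s_226 = 5;  s_227 = 3;  s_228 = 8;  s_229 = 1;  s_230 = 5;  s_231 = 3
  s_232 = 6;  s_233 = 11;  s_234 = 8;  s_235 = 2;  s_236 = 6;  s_237 = 9
  s_238 = 4;  s_239 = 0;  s_240 = 0;  s_241 = 4;  s_242 = 7;  s_243 = 7
  s_244 = 7;  s_245 = 6;  s_246 = 8;  s_247 = 3;  s_248 = 7;  s_249 = 2
  s_250 = 2;  s_251 = 2;  s_252 = 5;  s_253 = 6;  s_254 = 8;  s_255 = 5
  s_256 = 10;  s_257 = 12;  s_258 = 3;  s_259 = 2;  s_260 = 7;  s_261 = 10
  s_262 = 10;  s_263 = 11;  s_264 = 2;  s_265 = 9;  s_266 = 9;  s_267 = 8
  s_268 = 5;  s_269 = 9;  s_270 = 1;  s_271 = 11;  s_272 = 6;  s_273 = 2
  s_274 = 10;  s_275 = 10;  s_276 = 1;  s_277 = 3;  s_278 = 11;  s_279 = 6
  s_280 = 0;  s_281 = 7;  s_282 = 0;  s_283 = 0;  s_284 = 3;  s_285 = 9
  s_286 = 2;  s_287 = 11;  s_288 = 1;  s_289 = 8;  s_290 = 3;  s_291 = 10
  s_292 = 3;  s_293 = 4;  s_294 = 12;  s_295 = 10;  s_296 = 8;  s_297 = 12
  s_298 = 4;  s_299 = 2;  s_300 = 2;  s_301 = 3;  s_302 = 3;  s_303 = 11
  s_304 = 4;  s_305 = 10;  s_306 = 10;  s_307 = 12;  s_308 = 0;  s_309 = 1
  s_310 = 5;  s_311 = 0;  s_312 = 5;  s_313 = 9;  s_314 = 11;  s_315 = 10
  s_316 = 4;  s_317 = 5;  s_318 = 5;  s_319 = 8;  s_320 = 10;  s_321 = 4
  s_322 = 6;  s_323 = 3;  s_324 = 0;  s_325 = 6;  s_326 = 9;  s_327 = 6
  s_328 = 3;  s_329 = 10;  s_330 = 5;  s_331 = 7;  s_332 = 9;  s_333 = 11
  s_334 = 8;  s_335 = 1;  s_336 = 8;  s_337 = 4;  s_338 = 8;  s_339 = 8
  s_340 = 0;  s_341 = 4;  s_342 = 10;  s_343 = 8;  s_344 = 9;  s_345 = 3
  s_346 = 0;  s_347 = 5;  s_348 = 11;  s_349 = 1;  s_350 = 7;  s_351 = 5
  s_352 = 5;  s_353 = 7;  s_354 = 12;  s_355 = 12;  s_356 = 10;  s_357 = 11
  s_358 = 0;  s_359 = 6;  s_360 = 12;  s_361 = 7;  s_362 = 5;  s_363 = 7
  s_364 = 10;  s_365 = 9;  s_366 = 0;  s_367 = 10;  s_368 = 0;  s_369 = 4
  s_370 = 8;  s_371 = 5;  s_372 = 12;  s_373 = 2;  s_374 = 0;  s_375 = 3
  s_376 = 7;  s_377 = 12;  s_378 = 1;  s_379 = 0;  s_380 = 8;  s_381 = 1
  s_382 = 6
s_383 = 0·6 + 5·1 + 6·8 + 5·0 = 1
s_384 = 0·1 + 5·6 + 6·1 + 5·8 = 11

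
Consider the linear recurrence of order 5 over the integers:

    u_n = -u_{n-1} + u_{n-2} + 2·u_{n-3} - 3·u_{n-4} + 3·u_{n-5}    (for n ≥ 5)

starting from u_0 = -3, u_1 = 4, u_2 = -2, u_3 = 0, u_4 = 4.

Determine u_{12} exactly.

-1654

u_5 = -1·4 + 1·0 + 2·-2 + -3·4 + 3·-3 = -29
u_6 = -1·-29 + 1·4 + 2·0 + -3·-2 + 3·4 = 51
u_7 = -1·51 + 1·-29 + 2·4 + -3·0 + 3·-2 = -78
u_8 = -1·-78 + 1·51 + 2·-29 + -3·4 + 3·0 = 59
u_9 = -1·59 + 1·-78 + 2·51 + -3·-29 + 3·4 = 64
u_10 = -1·64 + 1·59 + 2·-78 + -3·51 + 3·-29 = -401
u_11 = -1·-401 + 1·64 + 2·59 + -3·-78 + 3·51 = 970
u_12 = -1·970 + 1·-401 + 2·64 + -3·59 + 3·-78 = -1654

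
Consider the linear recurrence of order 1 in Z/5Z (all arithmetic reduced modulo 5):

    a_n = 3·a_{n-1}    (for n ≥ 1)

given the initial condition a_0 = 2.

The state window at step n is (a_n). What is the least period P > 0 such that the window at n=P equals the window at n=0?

4

n=0: window = (2)
n=1: window = (1)
n=2: window = (3)
n=3: window = (4)
n=4: window = (2)
window at n=4 equals window at n=0 → period = 4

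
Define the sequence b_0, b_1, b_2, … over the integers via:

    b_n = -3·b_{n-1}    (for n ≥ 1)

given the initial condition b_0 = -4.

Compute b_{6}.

-2916

b_1 = -3·-4 = 12
b_2 = -3·12 = -36
b_3 = -3·-36 = 108
b_4 = -3·108 = -324
b_5 = -3·-324 = 972
b_6 = -3·972 = -2916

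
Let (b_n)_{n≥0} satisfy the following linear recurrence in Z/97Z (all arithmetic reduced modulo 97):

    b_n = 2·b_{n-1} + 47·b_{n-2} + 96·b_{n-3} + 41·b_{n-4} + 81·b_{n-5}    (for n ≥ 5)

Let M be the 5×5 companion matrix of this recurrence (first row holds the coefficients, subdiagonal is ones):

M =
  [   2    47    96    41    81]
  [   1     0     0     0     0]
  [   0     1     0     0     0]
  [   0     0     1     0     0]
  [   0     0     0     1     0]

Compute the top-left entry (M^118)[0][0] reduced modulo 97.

(M^118)[0][0] is the top entry after applying M 118 times to the unit state (1, 0, 0, 0, 0). Equivalently it is h_{122} for the auxiliary sequence (h_n) obeying the same recurrence with h_4 = 1 and h_i = 0 for 0 ≤ i < 4:
h_5 = 2·1 + 47·0 + 96·0 + 41·0 + 81·0 = 2
h_6 = 2·2 + 47·1 + 96·0 + 41·0 + 81·0 = 51
h_7 = 2·51 + 47·2 + 96·1 + 41·0 + 81·0 = 1
h_8 = 2·1 + 47·51 + 96·2 + 41·1 + 81·0 = 13
h_9 = 2·13 + 47·1 + 96·51 + 41·2 + 81·1 = 88
h_10 = 2·88 + 47·13 + 96·1 + 41·51 + 81·2 = 32
Continuing the recurrence:
  h_11 = 17;  h_12 = 27;  h_13 = 50;  h_14 = 92;  h_15 = 73;  h_16 = 17
  h_17 = 44;  h_18 = 3;  h_19 = 86;  h_20 = 89;  h_21 = 26;  h_22 = 76
  h_23 = 10;  h_24 = 19;  h_25 = 74;  h_26 = 45;  h_27 = 27;  h_28 = 95
  h_29 = 70;  h_30 = 1;  h_31 = 92;  h_32 = 35;  h_33 = 20;  h_34 = 29
  h_35 = 63;  h_36 = 74;  h_37 = 42;  h_38 = 3;  h_39 = 48;  h_40 = 87
  h_41 = 55;  h_42 = 13;  h_43 = 79;  h_44 = 21;  h_45 = 46;  h_46 = 71
  h_47 = 76;  h_48 = 33;  h_49 = 73;  h_50 = 13;  h_51 = 69;  h_52 = 37
  h_53 = 46;  h_54 = 60;  h_55 = 16;  h_56 = 18;  h_57 = 82;  h_58 = 2
  h_59 = 44;  h_60 = 0;  h_61 = 96;  h_62 = 82;  h_63 = 46;  h_64 = 42
  h_65 = 86;  h_66 = 46;  h_67 = 10;  h_68 = 75;  h_69 = 33;  h_70 = 17
  h_71 = 20;  h_72 = 35;  h_73 = 79;  h_74 = 12;  h_75 = 79;  h_76 = 12
  h_77 = 2;  h_78 = 8;  h_79 = 41;  h_80 = 72;  h_81 = 13;  h_82 = 76
  h_83 = 13;  h_84 = 61;  h_85 = 38;  h_86 = 18;  h_87 = 11;  h_88 = 19
  h_89 = 52;  h_90 = 49;  h_91 = 67;  h_92 = 78;  h_93 = 40;  h_94 = 6
  h_95 = 91;  h_96 = 28;  h_97 = 63;  h_98 = 84;  h_99 = 43;  h_100 = 74
  h_101 = 49;  h_102 = 52;  h_103 = 36;  h_104 = 60;  h_105 = 63;  h_106 = 87
  h_107 = 33;  h_108 = 59;  h_109 = 4;  h_110 = 69;  h_111 = 34;  h_112 = 57
  h_113 = 87;  h_114 = 55;  h_115 = 67;  h_116 = 60;  h_117 = 49;  h_118 = 28
  h_119 = 92;  h_120 = 26
h_121 = 2·26 + 47·92 + 96·28 + 41·49 + 81·60 = 62
h_122 = 2·62 + 47·26 + 96·92 + 41·28 + 81·49 = 66

66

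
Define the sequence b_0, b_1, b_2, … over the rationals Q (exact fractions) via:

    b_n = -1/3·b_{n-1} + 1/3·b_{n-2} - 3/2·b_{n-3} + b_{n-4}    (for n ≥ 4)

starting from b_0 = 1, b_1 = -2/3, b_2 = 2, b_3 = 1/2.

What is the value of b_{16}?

b_4 = -1/3·1/2 + 1/3·2 + -3/2·-2/3 + 1·1 = 5/2
b_5 = -1/3·5/2 + 1/3·1/2 + -3/2·2 + 1·-2/3 = -13/3
b_6 = -1/3·-13/3 + 1/3·5/2 + -3/2·1/2 + 1·2 = 127/36
b_7 = -1/3·127/36 + 1/3·-13/3 + -3/2·5/2 + 1·1/2 = -317/54
b_8 = -1/3·-317/54 + 1/3·127/36 + -3/2·-13/3 + 1·5/2 = 3931/324
b_9 = -1/3·3931/324 + 1/3·-317/54 + -3/2·127/36 + 1·-13/3 = -30377/1944
b_10 = -1/3·-30377/1944 + 1/3·3931/324 + -3/2·-317/54 + 1·127/36 = 125891/5832
b_11 = -1/3·125891/5832 + 1/3·-30377/1944 + -3/2·3931/324 + 1·-317/54 = -638141/17496
b_12 = -1/3·-638141/17496 + 1/3·125891/5832 + -3/2·-30377/1944 + 1·3931/324 = 5765809/104976
b_13 = -1/3·5765809/104976 + 1/3·-638141/17496 + -3/2·125891/5832 + 1·-30377/1944 = -6178225/78732
b_14 = -1/3·-6178225/78732 + 1/3·5765809/104976 + -3/2·-638141/17496 + 1·125891/5832 = 57047045/472392
b_15 = -1/3·57047045/472392 + 1/3·-6178225/78732 + -3/2·5765809/104976 + 1·-638141/17496 = -1050253793/5668704
b_16 = -1/3·-1050253793/5668704 + 1/3·57047045/472392 + -3/2·-6178225/78732 + 1·5765809/104976 = 4670624291/17006112

4670624291/17006112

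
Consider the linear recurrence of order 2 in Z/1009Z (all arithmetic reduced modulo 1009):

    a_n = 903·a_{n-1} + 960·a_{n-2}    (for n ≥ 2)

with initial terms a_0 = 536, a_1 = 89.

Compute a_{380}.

a_2 = 903·89 + 960·536 = 626
a_3 = 903·626 + 960·89 = 922
a_4 = 903·922 + 960·626 = 746
a_5 = 903·746 + 960·922 = 862
a_6 = 903·862 + 960·746 = 217
a_7 = 903·217 + 960·862 = 345
Continuing the recurrence:
  a_8 = 220;  a_9 = 135;  a_10 = 135;  a_11 = 264;  a_12 = 716;  a_13 = 969
  a_14 = 435;  a_15 = 246;  a_16 = 32;  a_17 = 698;  a_18 = 119;  a_19 = 607
  a_20 = 457;  a_21 = 517;  a_22 = 498;  a_23 = 581;  a_24 = 786;  a_25 = 214
  a_26 = 351;  a_27 = 740;  a_28 = 216;  a_29 = 375;  a_30 = 116;  a_31 = 608
  a_32 = 498;  a_33 = 158;  a_34 = 219;  a_35 = 323;  a_36 = 436;  a_37 = 515
  a_38 = 730;  a_39 = 303;  a_40 = 724;  a_41 = 228;  a_42 = 896;  a_43 = 806
  a_44 = 821;  a_45 = 614;  a_46 = 632;  a_47 = 795;  a_48 = 797;  a_49 = 670
  a_50 = 917;  a_51 = 129;  a_52 = 924;  a_53 = 671;  a_54 = 642;  a_55 = 978
  a_56 = 80;  a_57 = 102;  a_58 = 403;  a_59 = 716;  a_60 = 212;  a_61 = 966
  a_62 = 224;  a_63 = 561;  a_64 = 188;  a_65 = 6;  a_66 = 242;  a_67 = 288
  a_68 = 1001;  a_69 = 862;  a_70 = 839;  a_71 = 1007;  a_72 = 470;  a_73 = 728
  a_74 = 702;  a_75 = 906;  a_76 = 736;  a_77 = 688;  a_78 = 989;  a_79 = 696
  a_80 = 861;  a_81 = 755;  a_82 = 879;  a_83 = 1001;  a_84 = 155;  a_85 = 106
  a_86 = 340;  a_87 = 135;  a_88 = 309;  a_89 = 991;  a_90 = 893;  a_91 = 61
  a_92 = 227;  a_93 = 192;  a_94 = 813;  a_95 = 269;  a_96 = 261;  a_97 = 522
  a_98 = 491;  a_99 = 69;  a_100 = 915;  a_101 = 529;  a_102 = 1000;  a_103 = 258
  a_104 = 336;  a_105 = 174;  a_106 = 407;  a_107 = 800;  a_108 = 193;  a_109 = 882
  a_110 = 978;  a_111 = 428;  a_112 = 547;  a_113 = 757;  a_114 = 918;  a_115 = 805
  a_116 = 858;  a_117 = 777;  a_118 = 712;  a_119 = 472;  a_120 = 845;  a_121 = 310
  a_122 = 401;  a_123 = 826;  a_124 = 758;  a_125 = 258;  a_126 = 86;  a_127 = 440
  a_128 = 605;  a_129 = 75;  a_130 = 747;  a_131 = 890;  a_132 = 227;  a_133 = 940
  a_134 = 227;  a_135 = 508;  a_136 = 614;  a_137 = 834;  a_138 = 572;  a_139 = 411
  a_140 = 45;  a_141 = 316;  a_142 = 623;  a_143 = 207;  a_144 = 1008;  a_145 = 53
  a_146 = 485;  a_147 = 479;  a_148 = 127;  a_149 = 400;  a_150 = 818;  a_151 = 646
  a_152 = 414;  a_153 = 137;  a_154 = 507;  a_155 = 85;  a_156 = 453;  a_157 = 285
  a_158 = 61;  a_159 = 758;  a_160 = 410;  a_161 = 118;  a_162 = 699;  a_163 = 844
  a_164 = 392;  a_165 = 839;  a_166 = 830;  a_167 = 61;  a_168 = 287;  a_169 = 895
  a_170 = 39;  a_171 = 443;  a_172 = 572;  a_173 = 399;  a_174 = 308;  a_175 = 269
  a_176 = 790;  a_177 = 952;  a_178 = 629;  a_179 = 695;  a_180 = 445;  a_181 = 504
  a_182 = 446;  a_183 = 676;  a_184 = 327;  a_185 = 826;  a_186 = 348;  a_187 = 331
  a_188 = 330;  a_189 = 260;  a_190 = 666;  a_191 = 411;  a_192 = 484;  a_193 = 196
  a_194 = 913;  a_195 = 572;  a_196 = 576;  a_197 = 717;  a_198 = 710;  a_199 = 597
  a_200 = 810;  a_201 = 922;  a_202 = 811;  a_203 = 26;  a_204 = 892;  a_205 = 29
  a_206 = 641;  a_207 = 254;  a_208 = 189;  a_209 = 817;  a_210 = 1001;  a_211 = 166
  a_212 = 958;  a_213 = 299;  a_214 = 66;  a_215 = 551;  a_216 = 918;  a_217 = 809
  a_218 = 434;  a_219 = 120;  a_220 = 320;  a_221 = 560;  a_222 = 635;  a_223 = 96
  a_224 = 78;  a_225 = 145;  a_226 = 988;  a_227 = 166;  a_228 = 586;  a_229 = 380
  a_230 = 627;  a_231 = 683;  a_232 = 806;  a_233 = 159;  a_234 = 156;  a_235 = 898
  a_236 = 86;  a_237 = 359;  a_238 = 110;  a_239 = 10;  a_240 = 613;  a_241 = 117
  a_242 = 948;  a_243 = 733;  a_244 = 966;  a_245 = 929;  a_246 = 497;  a_247 = 679
  a_248 = 537;  a_249 = 617;  a_250 = 104;  a_251 = 112;  a_252 = 185;  a_253 = 127
  a_254 = 680;  a_255 = 399;  a_256 = 61;  a_257 = 217;  a_258 = 243;  a_259 = 942
  a_260 = 240;  a_261 = 41;  a_262 = 38;  a_263 = 17;  a_264 = 372;  a_265 = 95
  a_266 = 963;  a_267 = 221;  a_268 = 17;  a_269 = 486;  a_270 = 119;  a_271 = 905
  a_272 = 148;  a_273 = 507;  a_274 = 555;  a_275 = 74;  a_276 = 276;  a_277 = 415
  a_278 = 1008;  a_279 = 960;  a_280 = 198;  a_281 = 584;  a_282 = 33;  a_283 = 174
  a_284 = 119;  a_285 = 49;  a_286 = 74;  a_287 = 854;  a_288 = 696;  a_289 = 413
  a_290 = 820;  a_291 = 806;  a_292 = 509;  a_293 = 389;  a_294 = 419;  a_295 = 92
  a_296 = 996;  a_297 = 906;  a_298 = 456;  a_299 = 98;  a_300 = 565;  a_301 = 893
  a_302 = 755;  a_303 = 320;  a_304 = 724;  a_305 = 404;  a_306 = 402;  a_307 = 150
  a_308 = 726;  a_309 = 450;  a_310 = 473;  a_311 = 460;  a_312 = 711;  a_313 = 976
  a_314 = 947;  a_315 = 117;  a_316 = 726;  a_317 = 49;  a_318 = 601;  a_319 = 487
  a_320 = 658;  a_321 = 226;  a_322 = 306;  a_323 = 886;  a_324 = 62;  a_325 = 464
  a_326 = 246;  a_327 = 629;  a_328 = 983;  a_329 = 187;  a_330 = 623;  a_331 = 474
  a_332 = 958;  a_333 = 342;  a_334 = 553;  a_335 = 299;  a_336 = 740;  a_337 = 746
  a_338 = 699;  a_339 = 342;  a_340 = 127;  a_341 = 50;  a_342 = 585;  a_343 = 116
  a_344 = 408;  a_345 = 509;  a_346 = 720;  a_347 = 648;  a_348 = 968;  a_349 = 846
  a_350 = 116;  a_351 = 736;  a_352 = 47;  a_353 = 323;  a_354 = 792;  a_355 = 112
  a_356 = 779;  a_357 = 730;  a_358 = 484;  a_359 = 709;  a_360 = 12;  a_361 = 311
  a_362 = 752;  a_363 = 904;  a_364 = 516;  a_365 = 899;  a_366 = 502;  a_367 = 610
  a_368 = 543;  a_369 = 335;  a_370 = 441;  a_371 = 406;  a_372 = 940;  a_373 = 537
  a_374 = 945;  a_375 = 651;  a_376 = 724;  a_377 = 329;  a_378 = 280
a_379 = 903·280 + 960·329 = 613
a_380 = 903·613 + 960·280 = 4

4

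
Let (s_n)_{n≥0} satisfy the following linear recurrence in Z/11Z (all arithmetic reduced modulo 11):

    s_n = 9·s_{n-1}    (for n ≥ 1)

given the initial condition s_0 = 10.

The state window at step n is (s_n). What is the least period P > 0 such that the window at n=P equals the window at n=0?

n=0: window = (10)
n=1: window = (2)
n=2: window = (7)
n=3: window = (8)
n=4: window = (6)
n=5: window = (10)
window at n=5 equals window at n=0 → period = 5

5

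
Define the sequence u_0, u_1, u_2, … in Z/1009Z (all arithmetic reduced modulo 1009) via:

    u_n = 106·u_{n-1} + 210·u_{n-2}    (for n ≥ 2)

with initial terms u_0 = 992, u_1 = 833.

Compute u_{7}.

u_2 = 106·833 + 210·992 = 981
u_3 = 106·981 + 210·833 = 432
u_4 = 106·432 + 210·981 = 561
u_5 = 106·561 + 210·432 = 854
u_6 = 106·854 + 210·561 = 480
u_7 = 106·480 + 210·854 = 168

168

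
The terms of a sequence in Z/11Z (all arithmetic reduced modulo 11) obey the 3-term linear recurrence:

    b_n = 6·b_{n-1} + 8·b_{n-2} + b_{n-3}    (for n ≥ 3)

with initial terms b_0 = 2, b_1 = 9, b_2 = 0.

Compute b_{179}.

b_3 = 6·0 + 8·9 + 1·2 = 8
b_4 = 6·8 + 8·0 + 1·9 = 2
b_5 = 6·2 + 8·8 + 1·0 = 10
b_6 = 6·10 + 8·2 + 1·8 = 7
b_7 = 6·7 + 8·10 + 1·2 = 3
b_8 = 6·3 + 8·7 + 1·10 = 7
b_9 = 6·7 + 8·3 + 1·7 = 7
b_10 = 6·7 + 8·7 + 1·3 = 2
b_11 = 6·2 + 8·7 + 1·7 = 9
b_12 = 6·9 + 8·2 + 1·7 = 0
(b_10, b_11, b_12) = (2, 9, 0) = (b_0, b_1, b_2), so the sequence has period 10.
179 ≡ 9 (mod 10), hence b_179 = b_9 = 7.

7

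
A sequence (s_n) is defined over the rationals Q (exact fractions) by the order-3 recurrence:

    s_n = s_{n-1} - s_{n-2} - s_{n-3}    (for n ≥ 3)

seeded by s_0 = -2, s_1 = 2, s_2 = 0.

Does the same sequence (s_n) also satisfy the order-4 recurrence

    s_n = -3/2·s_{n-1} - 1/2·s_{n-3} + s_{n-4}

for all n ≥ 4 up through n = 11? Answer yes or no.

no

Terms s_0..s_11: -2, 2, 0, 0, -2, -2, 0, 4, 6, 2, -8, -16
n=4: candidate gives -3, actual s_4 = -2 ✗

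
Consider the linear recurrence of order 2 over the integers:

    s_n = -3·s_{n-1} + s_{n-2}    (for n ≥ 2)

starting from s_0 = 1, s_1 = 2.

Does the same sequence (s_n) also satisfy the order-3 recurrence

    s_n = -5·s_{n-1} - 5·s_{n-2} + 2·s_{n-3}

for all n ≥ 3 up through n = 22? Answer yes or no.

Terms s_0..s_22: 1, 2, -5, 17, -56, 185, -611, 2018, -6665, 22013, -72704, 240125, -793079, 2619362, -8651165, 28572857, -94369736, 311682065, -1029415931, 3399929858, -11229205505, 37087546373, -122491844624
n=3: candidate gives 17, actual s_3 = 17 ✓
n=4: candidate gives -56, actual s_4 = -56 ✓
n=5: candidate gives 185, actual s_5 = 185 ✓
n=6: candidate gives -611, actual s_6 = -611 ✓
n=7: candidate gives 2018, actual s_7 = 2018 ✓
n=8: candidate gives -6665, actual s_8 = -6665 ✓
n=9: candidate gives 22013, actual s_9 = 22013 ✓
n=10: candidate gives -72704, actual s_10 = -72704 ✓
n=11: candidate gives 240125, actual s_11 = 240125 ✓
n=12: candidate gives -793079, actual s_12 = -793079 ✓
n=13: candidate gives 2619362, actual s_13 = 2619362 ✓
n=14: candidate gives -8651165, actual s_14 = -8651165 ✓
n=15: candidate gives 28572857, actual s_15 = 28572857 ✓
n=16: candidate gives -94369736, actual s_16 = -94369736 ✓
n=17: candidate gives 311682065, actual s_17 = 311682065 ✓
n=18: candidate gives -1029415931, actual s_18 = -1029415931 ✓
n=19: candidate gives 3399929858, actual s_19 = 3399929858 ✓
n=20: candidate gives -11229205505, actual s_20 = -11229205505 ✓
n=21: candidate gives 37087546373, actual s_21 = 37087546373 ✓
n=22: candidate gives -122491844624, actual s_22 = -122491844624 ✓

yes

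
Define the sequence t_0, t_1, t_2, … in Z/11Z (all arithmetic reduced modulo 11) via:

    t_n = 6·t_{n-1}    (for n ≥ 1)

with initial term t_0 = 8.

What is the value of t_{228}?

t_1 = 6·8 = 4
t_2 = 6·4 = 2
t_3 = 6·2 = 1
t_4 = 6·1 = 6
t_5 = 6·6 = 3
t_6 = 6·3 = 7
t_7 = 6·7 = 9
t_8 = 6·9 = 10
t_9 = 6·10 = 5
t_10 = 6·5 = 8
(t_10) = (8) = (t_0), so the sequence has period 10.
228 ≡ 8 (mod 10), hence t_228 = t_8 = 10.

10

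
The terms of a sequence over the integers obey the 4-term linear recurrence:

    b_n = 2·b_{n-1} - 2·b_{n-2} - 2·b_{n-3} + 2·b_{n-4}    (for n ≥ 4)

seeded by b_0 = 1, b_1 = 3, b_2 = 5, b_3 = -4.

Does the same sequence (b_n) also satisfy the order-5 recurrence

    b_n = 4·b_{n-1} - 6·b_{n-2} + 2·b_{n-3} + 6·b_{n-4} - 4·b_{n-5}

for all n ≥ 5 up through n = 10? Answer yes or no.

yes

Terms b_0..b_10: 1, 3, 5, -4, -22, -40, -18, 80, 232, 260, -140
n=5: candidate gives -40, actual b_5 = -40 ✓
n=6: candidate gives -18, actual b_6 = -18 ✓
n=7: candidate gives 80, actual b_7 = 80 ✓
n=8: candidate gives 232, actual b_8 = 232 ✓
n=9: candidate gives 260, actual b_9 = 260 ✓
n=10: candidate gives -140, actual b_10 = -140 ✓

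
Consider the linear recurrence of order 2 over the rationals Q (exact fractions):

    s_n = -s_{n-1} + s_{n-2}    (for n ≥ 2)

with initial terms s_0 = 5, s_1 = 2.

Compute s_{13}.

-254

s_2 = -1·2 + 1·5 = 3
s_3 = -1·3 + 1·2 = -1
s_4 = -1·-1 + 1·3 = 4
s_5 = -1·4 + 1·-1 = -5
s_6 = -1·-5 + 1·4 = 9
s_7 = -1·9 + 1·-5 = -14
s_8 = -1·-14 + 1·9 = 23
s_9 = -1·23 + 1·-14 = -37
s_10 = -1·-37 + 1·23 = 60
s_11 = -1·60 + 1·-37 = -97
s_12 = -1·-97 + 1·60 = 157
s_13 = -1·157 + 1·-97 = -254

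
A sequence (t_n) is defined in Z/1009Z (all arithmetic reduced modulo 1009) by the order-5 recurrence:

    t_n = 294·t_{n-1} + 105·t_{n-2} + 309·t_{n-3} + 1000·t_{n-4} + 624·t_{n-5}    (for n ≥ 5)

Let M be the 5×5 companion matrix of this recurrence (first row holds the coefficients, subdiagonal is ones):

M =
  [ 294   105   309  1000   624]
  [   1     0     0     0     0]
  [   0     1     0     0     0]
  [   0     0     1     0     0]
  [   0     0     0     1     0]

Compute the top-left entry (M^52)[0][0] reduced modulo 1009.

617

(M^52)[0][0] is the top entry after applying M 52 times to the unit state (1, 0, 0, 0, 0). Equivalently it is h_{56} for the auxiliary sequence (h_n) obeying the same recurrence with h_4 = 1 and h_i = 0 for 0 ≤ i < 4:
h_5 = 294·1 + 105·0 + 309·0 + 1000·0 + 624·0 = 294
h_6 = 294·294 + 105·1 + 309·0 + 1000·0 + 624·0 = 776
h_7 = 294·776 + 105·294 + 309·1 + 1000·0 + 624·0 = 10
h_8 = 294·10 + 105·776 + 309·294 + 1000·1 + 624·0 = 700
h_9 = 294·700 + 105·10 + 309·776 + 1000·294 + 624·1 = 652
h_10 = 294·652 + 105·700 + 309·10 + 1000·776 + 624·294 = 790
h_11 = 294·790 + 105·652 + 309·700 + 1000·10 + 624·776 = 226
h_12 = 294·226 + 105·790 + 309·652 + 1000·700 + 624·10 = 679
h_13 = 294·679 + 105·226 + 309·790 + 1000·652 + 624·700 = 388
h_14 = 294·388 + 105·679 + 309·226 + 1000·790 + 624·652 = 98
h_15 = 294·98 + 105·388 + 309·679 + 1000·226 + 624·790 = 422
h_16 = 294·422 + 105·98 + 309·388 + 1000·679 + 624·226 = 698
h_17 = 294·698 + 105·422 + 309·98 + 1000·388 + 624·679 = 771
h_18 = 294·771 + 105·698 + 309·422 + 1000·98 + 624·388 = 607
h_19 = 294·607 + 105·771 + 309·698 + 1000·422 + 624·98 = 706
h_20 = 294·706 + 105·607 + 309·771 + 1000·698 + 624·422 = 753
h_21 = 294·753 + 105·706 + 309·607 + 1000·771 + 624·698 = 561
h_22 = 294·561 + 105·753 + 309·706 + 1000·607 + 624·771 = 433
h_23 = 294·433 + 105·561 + 309·753 + 1000·706 + 624·607 = 242
h_24 = 294·242 + 105·433 + 309·561 + 1000·753 + 624·706 = 276
h_25 = 294·276 + 105·242 + 309·433 + 1000·561 + 624·753 = 892
h_26 = 294·892 + 105·276 + 309·242 + 1000·433 + 624·561 = 828
h_27 = 294·828 + 105·892 + 309·276 + 1000·242 + 624·433 = 234
h_28 = 294·234 + 105·828 + 309·892 + 1000·276 + 624·242 = 722
h_29 = 294·722 + 105·234 + 309·828 + 1000·892 + 624·276 = 27
h_30 = 294·27 + 105·722 + 309·234 + 1000·828 + 624·892 = 928
h_31 = 294·928 + 105·27 + 309·722 + 1000·234 + 624·828 = 295
h_32 = 294·295 + 105·928 + 309·27 + 1000·722 + 624·234 = 70
h_33 = 294·70 + 105·295 + 309·928 + 1000·27 + 624·722 = 563
h_34 = 294·563 + 105·70 + 309·295 + 1000·928 + 624·27 = 93
h_35 = 294·93 + 105·563 + 309·70 + 1000·295 + 624·928 = 402
h_36 = 294·402 + 105·93 + 309·563 + 1000·70 + 624·295 = 41
h_37 = 294·41 + 105·402 + 309·93 + 1000·563 + 624·70 = 534
h_38 = 294·534 + 105·41 + 309·402 + 1000·93 + 624·563 = 324
h_39 = 294·324 + 105·534 + 309·41 + 1000·402 + 624·93 = 465
h_40 = 294·465 + 105·324 + 309·534 + 1000·41 + 624·402 = 995
h_41 = 294·995 + 105·465 + 309·324 + 1000·534 + 624·41 = 127
h_42 = 294·127 + 105·995 + 309·465 + 1000·324 + 624·534 = 308
h_43 = 294·308 + 105·127 + 309·995 + 1000·465 + 624·324 = 906
h_44 = 294·906 + 105·308 + 309·127 + 1000·995 + 624·465 = 635
h_45 = 294·635 + 105·906 + 309·308 + 1000·127 + 624·995 = 846
h_46 = 294·846 + 105·635 + 309·906 + 1000·308 + 624·127 = 844
h_47 = 294·844 + 105·846 + 309·635 + 1000·906 + 624·308 = 829
h_48 = 294·829 + 105·844 + 309·846 + 1000·635 + 624·906 = 102
h_49 = 294·102 + 105·829 + 309·844 + 1000·846 + 624·635 = 624
h_50 = 294·624 + 105·102 + 309·829 + 1000·844 + 624·846 = 986
h_51 = 294·986 + 105·624 + 309·102 + 1000·829 + 624·844 = 35
h_52 = 294·35 + 105·986 + 309·624 + 1000·102 + 624·829 = 679
h_53 = 294·679 + 105·35 + 309·986 + 1000·624 + 624·102 = 967
h_54 = 294·967 + 105·679 + 309·35 + 1000·986 + 624·624 = 250
h_55 = 294·250 + 105·967 + 309·679 + 1000·35 + 624·986 = 885
h_56 = 294·885 + 105·250 + 309·967 + 1000·679 + 624·35 = 617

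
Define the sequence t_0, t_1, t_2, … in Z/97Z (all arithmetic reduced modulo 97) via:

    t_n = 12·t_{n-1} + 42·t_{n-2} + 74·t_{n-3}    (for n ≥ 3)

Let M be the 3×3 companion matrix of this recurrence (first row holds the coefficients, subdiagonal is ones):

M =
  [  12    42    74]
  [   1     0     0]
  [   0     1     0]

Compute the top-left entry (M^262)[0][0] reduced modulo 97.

74

(M^262)[0][0] is the top entry after applying M 262 times to the unit state (1, 0, 0). Equivalently it is h_{264} for the auxiliary sequence (h_n) obeying the same recurrence with h_2 = 1 and h_i = 0 for 0 ≤ i < 2:
h_3 = 12·1 + 42·0 + 74·0 = 12
h_4 = 12·12 + 42·1 + 74·0 = 89
h_5 = 12·89 + 42·12 + 74·1 = 94
h_6 = 12·94 + 42·89 + 74·12 = 31
h_7 = 12·31 + 42·94 + 74·89 = 42
h_8 = 12·42 + 42·31 + 74·94 = 32
Continuing the recurrence:
  h_9 = 77;  h_10 = 41;  h_11 = 80;  h_12 = 38;  h_13 = 60;  h_14 = 88
  h_15 = 83;  h_16 = 14;  h_17 = 78;  h_18 = 3;  h_19 = 80;  h_20 = 68
  h_21 = 33;  h_22 = 54;  h_23 = 82;  h_24 = 68;  h_25 = 11;  h_26 = 35
  h_27 = 94;  h_28 = 17;  h_29 = 49;  h_30 = 13;  h_31 = 77;  h_32 = 52
  h_33 = 67;  h_34 = 53;  h_35 = 23;  h_36 = 88;  h_37 = 27;  h_38 = 96
  h_39 = 68;  h_40 = 56;  h_41 = 59;  h_42 = 41;  h_43 = 33;  h_44 = 82
  h_45 = 69;  h_46 = 21;  h_47 = 3;  h_48 = 10;  h_49 = 54;  h_50 = 29
  h_51 = 58;  h_52 = 90;  h_53 = 36;  h_54 = 65;  h_55 = 28;  h_56 = 7
  h_57 = 56;  h_58 = 31;  h_59 = 41;  h_60 = 21;  h_61 = 0;  h_62 = 36
  h_63 = 46;  h_64 = 27;  h_65 = 70;  h_66 = 43;  h_67 = 22;  h_68 = 72
  h_69 = 23;  h_70 = 78;  h_71 = 52;  h_72 = 73;  h_73 = 5;  h_74 = 87
  h_75 = 60;  h_76 = 88;  h_77 = 23;  h_78 = 70;  h_79 = 73;  h_80 = 86
  h_81 = 63;  h_82 = 70;  h_83 = 53;  h_84 = 90;  h_85 = 47;  h_86 = 21
  h_87 = 59;  h_88 = 24;  h_89 = 52;  h_90 = 81;  h_91 = 82;  h_92 = 86
  h_93 = 91;  h_94 = 5;  h_95 = 61;  h_96 = 13;  h_97 = 81;  h_98 = 18
  h_99 = 21;  h_100 = 18;  h_101 = 5;  h_102 = 42;  h_103 = 9;  h_104 = 11
  h_105 = 29;  h_106 = 21;  h_107 = 53;  h_108 = 75;  h_109 = 24;  h_110 = 85
  h_111 = 12;  h_112 = 58;  h_113 = 21;  h_114 = 84;  h_115 = 71;  h_116 = 17
  h_117 = 90;  h_118 = 64;  h_119 = 83;  h_120 = 62;  h_121 = 42;  h_122 = 35
  h_123 = 79;  h_124 = 94;  h_125 = 52;  h_126 = 39;  h_127 = 5;  h_128 = 17
  h_129 = 2;  h_130 = 41;  h_131 = 88;  h_132 = 16;  h_133 = 35;  h_134 = 38
  h_135 = 6;  h_136 = 87;  h_137 = 34;  h_138 = 44;  h_139 = 52;  h_140 = 41
  h_141 = 15;  h_142 = 27;  h_143 = 11;  h_144 = 48;  h_145 = 29;  h_146 = 74
  h_147 = 32;  h_148 = 12;  h_149 = 77;  h_150 = 13;  h_151 = 10;  h_152 = 59
  h_153 = 53;  h_154 = 71;  h_155 = 72;  h_156 = 8;  h_157 = 32;  h_158 = 34
  h_159 = 16;  h_160 = 11;  h_161 = 22;  h_162 = 67;  h_163 = 20;  h_164 = 26
  h_165 = 96;  h_166 = 38;  h_167 = 10;  h_168 = 90;  h_169 = 44;  h_170 = 4
  h_171 = 20;  h_172 = 75;  h_173 = 96;  h_174 = 59;  h_175 = 8;  h_176 = 75
  h_177 = 73;  h_178 = 59;  h_179 = 12;  h_180 = 70;  h_181 = 84;  h_182 = 83
  h_183 = 4;  h_184 = 50;  h_185 = 23;  h_186 = 53;  h_187 = 64;  h_188 = 40
  h_189 = 9;  h_190 = 25;  h_191 = 49;  h_192 = 73;  h_193 = 31;  h_194 = 80
  h_195 = 1;  h_196 = 40;  h_197 = 40;  h_198 = 3;  h_199 = 20;  h_200 = 28
  h_201 = 40;  h_202 = 32;  h_203 = 62;  h_204 = 4;  h_205 = 73;  h_206 = 6
  h_207 = 39;  h_208 = 11;  h_209 = 80;  h_210 = 40;  h_211 = 95;  h_212 = 10
  h_213 = 86;  h_214 = 43;  h_215 = 18;  h_216 = 44;  h_217 = 4;  h_218 = 27
  h_219 = 62;  h_220 = 40;  h_221 = 38;  h_222 = 31;  h_223 = 78;  h_224 = 6
  h_225 = 16;  h_226 = 8;  h_227 = 48;  h_228 = 59;  h_229 = 18;  h_230 = 38
  h_231 = 49;  h_232 = 24;  h_233 = 17;  h_234 = 85;  h_235 = 18;  h_236 = 0
  h_237 = 62;  h_238 = 39;  h_239 = 65;  h_240 = 22;  h_241 = 60;  h_242 = 52
  h_243 = 19;  h_244 = 62;  h_245 = 55;  h_246 = 14;  h_247 = 82;  h_248 = 16
  h_249 = 16;  h_250 = 45;  h_251 = 68;  h_252 = 10;  h_253 = 1;  h_254 = 32
  h_255 = 2;  h_256 = 84;  h_257 = 65;  h_258 = 91;  h_259 = 47;  h_260 = 78
  h_261 = 41;  h_262 = 68
h_263 = 12·68 + 42·41 + 74·78 = 65
h_264 = 12·65 + 42·68 + 74·41 = 74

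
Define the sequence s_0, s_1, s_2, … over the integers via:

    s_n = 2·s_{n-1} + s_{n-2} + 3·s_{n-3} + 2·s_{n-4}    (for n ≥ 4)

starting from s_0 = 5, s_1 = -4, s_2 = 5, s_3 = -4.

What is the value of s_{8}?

s_4 = 2·-4 + 1·5 + 3·-4 + 2·5 = -5
s_5 = 2·-5 + 1·-4 + 3·5 + 2·-4 = -7
s_6 = 2·-7 + 1·-5 + 3·-4 + 2·5 = -21
s_7 = 2·-21 + 1·-7 + 3·-5 + 2·-4 = -72
s_8 = 2·-72 + 1·-21 + 3·-7 + 2·-5 = -196

-196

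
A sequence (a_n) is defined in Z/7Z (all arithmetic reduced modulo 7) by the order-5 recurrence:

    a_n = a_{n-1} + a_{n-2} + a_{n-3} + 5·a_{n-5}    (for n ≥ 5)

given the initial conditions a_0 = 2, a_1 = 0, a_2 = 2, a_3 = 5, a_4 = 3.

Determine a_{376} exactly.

a_5 = 1·3 + 1·5 + 1·2 + 0·0 + 5·2 = 6
a_6 = 1·6 + 1·3 + 1·5 + 0·2 + 5·0 = 0
a_7 = 1·0 + 1·6 + 1·3 + 0·5 + 5·2 = 5
a_8 = 1·5 + 1·0 + 1·6 + 0·3 + 5·5 = 1
a_9 = 1·1 + 1·5 + 1·0 + 0·6 + 5·3 = 0
a_10 = 1·0 + 1·1 + 1·5 + 0·0 + 5·6 = 1
a_11 = 1·1 + 1·0 + 1·1 + 0·5 + 5·0 = 2
a_12 = 1·2 + 1·1 + 1·0 + 0·1 + 5·5 = 0
a_13 = 1·0 + 1·2 + 1·1 + 0·0 + 5·1 = 1
a_14 = 1·1 + 1·0 + 1·2 + 0·1 + 5·0 = 3
a_15 = 1·3 + 1·1 + 1·0 + 0·2 + 5·1 = 2
a_16 = 1·2 + 1·3 + 1·1 + 0·0 + 5·2 = 2
a_17 = 1·2 + 1·2 + 1·3 + 0·1 + 5·0 = 0
a_18 = 1·0 + 1·2 + 1·2 + 0·3 + 5·1 = 2
a_19 = 1·2 + 1·0 + 1·2 + 0·2 + 5·3 = 5
a_20 = 1·5 + 1·2 + 1·0 + 0·2 + 5·2 = 3
(a_16, a_17, a_18, a_19, a_20) = (2, 0, 2, 5, 3) = (a_0, a_1, a_2, a_3, a_4), so the sequence has period 16.
376 ≡ 8 (mod 16), hence a_376 = a_8 = 1.

1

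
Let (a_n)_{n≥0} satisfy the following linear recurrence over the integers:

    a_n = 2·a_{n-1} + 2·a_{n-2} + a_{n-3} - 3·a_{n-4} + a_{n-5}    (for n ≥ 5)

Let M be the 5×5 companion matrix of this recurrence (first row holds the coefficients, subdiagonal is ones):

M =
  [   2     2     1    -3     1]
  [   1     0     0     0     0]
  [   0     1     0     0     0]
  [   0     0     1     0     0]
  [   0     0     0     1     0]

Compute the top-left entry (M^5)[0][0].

(M^5)[0][0] is the top entry after applying M 5 times to the unit state (1, 0, 0, 0, 0). Equivalently it is h_{9} for the auxiliary sequence (h_n) obeying the same recurrence with h_4 = 1 and h_i = 0 for 0 ≤ i < 4:
h_5 = 2·1 + 2·0 + 1·0 + -3·0 + 1·0 = 2
h_6 = 2·2 + 2·1 + 1·0 + -3·0 + 1·0 = 6
h_7 = 2·6 + 2·2 + 1·1 + -3·0 + 1·0 = 17
h_8 = 2·17 + 2·6 + 1·2 + -3·1 + 1·0 = 45
h_9 = 2·45 + 2·17 + 1·6 + -3·2 + 1·1 = 125

125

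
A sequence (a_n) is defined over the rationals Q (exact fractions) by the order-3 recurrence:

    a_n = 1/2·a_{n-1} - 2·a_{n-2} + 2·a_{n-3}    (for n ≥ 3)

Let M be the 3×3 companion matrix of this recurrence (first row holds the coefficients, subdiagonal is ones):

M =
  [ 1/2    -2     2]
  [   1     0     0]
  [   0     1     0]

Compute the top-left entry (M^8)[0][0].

(M^8)[0][0] is the top entry after applying M 8 times to the unit state (1, 0, 0). Equivalently it is h_{10} for the auxiliary sequence (h_n) obeying the same recurrence with h_2 = 1 and h_i = 0 for 0 ≤ i < 2:
h_3 = 1/2·1 + -2·0 + 2·0 = 1/2
h_4 = 1/2·1/2 + -2·1 + 2·0 = -7/4
h_5 = 1/2·-7/4 + -2·1/2 + 2·1 = 1/8
h_6 = 1/2·1/8 + -2·-7/4 + 2·1/2 = 73/16
h_7 = 1/2·73/16 + -2·1/8 + 2·-7/4 = -47/32
h_8 = 1/2·-47/32 + -2·73/16 + 2·1/8 = -615/64
h_9 = 1/2·-615/64 + -2·-47/32 + 2·73/16 = 929/128
h_10 = 1/2·929/128 + -2·-615/64 + 2·-47/32 = 5097/256

5097/256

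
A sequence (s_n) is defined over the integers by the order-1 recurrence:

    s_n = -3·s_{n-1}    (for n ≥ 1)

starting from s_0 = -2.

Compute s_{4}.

-162

s_1 = -3·-2 = 6
s_2 = -3·6 = -18
s_3 = -3·-18 = 54
s_4 = -3·54 = -162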